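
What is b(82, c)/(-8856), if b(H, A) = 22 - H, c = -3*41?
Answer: 5/738 ≈ 0.0067751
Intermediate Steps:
c = -123
b(82, c)/(-8856) = (22 - 1*82)/(-8856) = (22 - 82)*(-1/8856) = -60*(-1/8856) = 5/738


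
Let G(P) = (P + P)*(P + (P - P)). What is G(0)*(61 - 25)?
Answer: 0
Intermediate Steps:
G(P) = 2*P² (G(P) = (2*P)*(P + 0) = (2*P)*P = 2*P²)
G(0)*(61 - 25) = (2*0²)*(61 - 25) = (2*0)*36 = 0*36 = 0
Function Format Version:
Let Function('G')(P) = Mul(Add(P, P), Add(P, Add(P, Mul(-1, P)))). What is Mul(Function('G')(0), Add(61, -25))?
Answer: 0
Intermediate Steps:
Function('G')(P) = Mul(2, Pow(P, 2)) (Function('G')(P) = Mul(Mul(2, P), Add(P, 0)) = Mul(Mul(2, P), P) = Mul(2, Pow(P, 2)))
Mul(Function('G')(0), Add(61, -25)) = Mul(Mul(2, Pow(0, 2)), Add(61, -25)) = Mul(Mul(2, 0), 36) = Mul(0, 36) = 0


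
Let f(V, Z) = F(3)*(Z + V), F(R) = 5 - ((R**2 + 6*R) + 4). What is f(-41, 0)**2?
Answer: 1136356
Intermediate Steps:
F(R) = 1 - R**2 - 6*R (F(R) = 5 - (4 + R**2 + 6*R) = 5 + (-4 - R**2 - 6*R) = 1 - R**2 - 6*R)
f(V, Z) = -26*V - 26*Z (f(V, Z) = (1 - 1*3**2 - 6*3)*(Z + V) = (1 - 1*9 - 18)*(V + Z) = (1 - 9 - 18)*(V + Z) = -26*(V + Z) = -26*V - 26*Z)
f(-41, 0)**2 = (-26*(-41) - 26*0)**2 = (1066 + 0)**2 = 1066**2 = 1136356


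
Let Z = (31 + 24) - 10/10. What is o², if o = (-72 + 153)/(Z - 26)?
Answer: 6561/784 ≈ 8.3686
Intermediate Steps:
Z = 54 (Z = 55 - 10*⅒ = 55 - 1 = 54)
o = 81/28 (o = (-72 + 153)/(54 - 26) = 81/28 ≈ 2.8929)
o² = (81/28)² = 6561/784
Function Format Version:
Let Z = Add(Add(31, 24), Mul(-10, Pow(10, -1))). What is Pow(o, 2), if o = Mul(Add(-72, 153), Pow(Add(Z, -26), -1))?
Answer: Rational(6561, 784) ≈ 8.3686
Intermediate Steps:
Z = 54 (Z = Add(55, Mul(-10, Rational(1, 10))) = Add(55, -1) = 54)
o = Rational(81, 28) (o = Mul(Add(-72, 153), Pow(Add(54, -26), -1)) = Mul(81, Pow(28, -1)) = Mul(81, Rational(1, 28)) = Rational(81, 28) ≈ 2.8929)
Pow(o, 2) = Pow(Rational(81, 28), 2) = Rational(6561, 784)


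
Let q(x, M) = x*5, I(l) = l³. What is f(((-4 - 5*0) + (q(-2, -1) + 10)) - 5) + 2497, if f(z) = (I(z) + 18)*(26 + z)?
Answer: -9590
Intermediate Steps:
q(x, M) = 5*x
f(z) = (18 + z³)*(26 + z) (f(z) = (z³ + 18)*(26 + z) = (18 + z³)*(26 + z))
f(((-4 - 5*0) + (q(-2, -1) + 10)) - 5) + 2497 = (468 + (((-4 - 5*0) + (5*(-2) + 10)) - 5)⁴ + 18*(((-4 - 5*0) + (5*(-2) + 10)) - 5) + 26*(((-4 - 5*0) + (5*(-2) + 10)) - 5)³) + 2497 = (468 + (((-4 + 0) + (-10 + 10)) - 5)⁴ + 18*(((-4 + 0) + (-10 + 10)) - 5) + 26*(((-4 + 0) + (-10 + 10)) - 5)³) + 2497 = (468 + ((-4 + 0) - 5)⁴ + 18*((-4 + 0) - 5) + 26*((-4 + 0) - 5)³) + 2497 = (468 + (-4 - 5)⁴ + 18*(-4 - 5) + 26*(-4 - 5)³) + 2497 = (468 + (-9)⁴ + 18*(-9) + 26*(-9)³) + 2497 = (468 + 6561 - 162 + 26*(-729)) + 2497 = (468 + 6561 - 162 - 18954) + 2497 = -12087 + 2497 = -9590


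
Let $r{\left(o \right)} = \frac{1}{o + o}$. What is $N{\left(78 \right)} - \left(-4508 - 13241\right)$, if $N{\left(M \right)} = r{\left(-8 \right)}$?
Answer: $\frac{283983}{16} \approx 17749.0$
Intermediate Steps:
$r{\left(o \right)} = \frac{1}{2 o}$
$N{\left(M \right)} = - \frac{1}{16}$ ($N{\left(M \right)} = \frac{1}{2 \left(-8\right)} = \frac{1}{2} \left(- \frac{1}{8}\right) = - \frac{1}{16}$)
$N{\left(78 \right)} - \left(-4508 - 13241\right) = - \frac{1}{16} - \left(-4508 - 13241\right) = - \frac{1}{16} - -17749 = - \frac{1}{16} + 17749 = \frac{283983}{16}$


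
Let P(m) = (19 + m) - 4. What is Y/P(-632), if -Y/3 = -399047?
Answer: -1197141/617 ≈ -1940.3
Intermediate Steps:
Y = 1197141 (Y = -3*(-399047) = 1197141)
P(m) = 15 + m
Y/P(-632) = 1197141/(15 - 632) = 1197141/(-617) = 1197141*(-1/617) = -1197141/617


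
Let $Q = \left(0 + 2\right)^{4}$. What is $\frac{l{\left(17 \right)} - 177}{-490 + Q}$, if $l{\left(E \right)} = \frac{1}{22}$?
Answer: $\frac{3893}{10428} \approx 0.37332$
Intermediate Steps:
$l{\left(E \right)} = \frac{1}{22}$
$Q = 16$ ($Q = 2^{4} = 16$)
$\frac{l{\left(17 \right)} - 177}{-490 + Q} = \frac{\frac{1}{22} - 177}{-490 + 16} = \frac{\frac{1}{22} - 177}{-474} = \left(- \frac{3893}{22}\right) \left(- \frac{1}{474}\right) = \frac{3893}{10428}$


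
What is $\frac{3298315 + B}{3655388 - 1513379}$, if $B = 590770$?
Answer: $\frac{3889085}{2142009} \approx 1.8156$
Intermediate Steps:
$\frac{3298315 + B}{3655388 - 1513379} = \frac{3298315 + 590770}{3655388 - 1513379} = \frac{3889085}{2142009}$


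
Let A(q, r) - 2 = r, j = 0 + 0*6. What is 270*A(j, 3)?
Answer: 1350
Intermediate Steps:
j = 0 (j = 0 + 0 = 0)
A(q, r) = 2 + r
270*A(j, 3) = 270*(2 + 3) = 270*5 = 1350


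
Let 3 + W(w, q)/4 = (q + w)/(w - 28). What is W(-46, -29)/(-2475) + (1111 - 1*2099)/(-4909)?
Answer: 30639782/149847225 ≈ 0.20447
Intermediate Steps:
W(w, q) = -12 + 4*(q + w)/(-28 + w) (W(w, q) = -12 + 4*((q + w)/(w - 28)) = -12 + 4*((q + w)/(-28 + w)) = -12 + 4*(q + w)/(-28 + w))
W(-46, -29)/(-2475) + (1111 - 1*2099)/(-4909) = (4*(84 - 29 - 2*(-46))/(-28 - 46))/(-2475) + (1111 - 1*2099)/(-4909) = (4*(84 - 29 + 92)/(-74))*(-1/2475) + (1111 - 2099)*(-1/4909) = (4*(-1/74)*147)*(-1/2475) - 988*(-1/4909) = -294/37*(-1/2475) + 988/4909 = 98/30525 + 988/4909 = 30639782/149847225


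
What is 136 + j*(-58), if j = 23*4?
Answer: -5200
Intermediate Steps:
j = 92
136 + j*(-58) = 136 + 92*(-58) = 136 - 5336 = -5200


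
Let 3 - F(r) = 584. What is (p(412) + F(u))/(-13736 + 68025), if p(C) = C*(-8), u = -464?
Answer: -3877/54289 ≈ -0.071414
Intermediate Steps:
F(r) = -581 (F(r) = 3 - 1*584 = 3 - 584 = -581)
p(C) = -8*C
(p(412) + F(u))/(-13736 + 68025) = (-8*412 - 581)/(-13736 + 68025) = (-3296 - 581)/54289 = -3877*1/54289 = -3877/54289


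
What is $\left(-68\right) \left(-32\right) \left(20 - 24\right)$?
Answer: $-8704$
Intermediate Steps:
$\left(-68\right) \left(-32\right) \left(20 - 24\right) = 2176 \left(-4\right) = -8704$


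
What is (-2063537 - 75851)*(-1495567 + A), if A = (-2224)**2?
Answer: -7382191487292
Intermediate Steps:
A = 4946176
(-2063537 - 75851)*(-1495567 + A) = (-2063537 - 75851)*(-1495567 + 4946176) = -2139388*3450609 = -7382191487292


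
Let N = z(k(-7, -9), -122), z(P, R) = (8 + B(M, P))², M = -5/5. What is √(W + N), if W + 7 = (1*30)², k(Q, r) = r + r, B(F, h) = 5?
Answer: 3*√118 ≈ 32.588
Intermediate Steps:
M = -1 (M = -5*⅕ = -1)
k(Q, r) = 2*r
z(P, R) = 169 (z(P, R) = (8 + 5)² = 13² = 169)
N = 169
W = 893 (W = -7 + (1*30)² = -7 + 30² = -7 + 900 = 893)
√(W + N) = √(893 + 169) = √1062 = 3*√118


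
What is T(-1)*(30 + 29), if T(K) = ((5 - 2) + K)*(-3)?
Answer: -354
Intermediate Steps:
T(K) = -9 - 3*K (T(K) = (3 + K)*(-3) = -9 - 3*K)
T(-1)*(30 + 29) = (-9 - 3*(-1))*(30 + 29) = (-9 + 3)*59 = -6*59 = -354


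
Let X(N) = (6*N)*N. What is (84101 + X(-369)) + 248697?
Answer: 1149764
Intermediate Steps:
X(N) = 6*N²
(84101 + X(-369)) + 248697 = (84101 + 6*(-369)²) + 248697 = (84101 + 6*136161) + 248697 = (84101 + 816966) + 248697 = 901067 + 248697 = 1149764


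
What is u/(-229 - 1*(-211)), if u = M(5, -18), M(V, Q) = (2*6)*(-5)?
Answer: 10/3 ≈ 3.3333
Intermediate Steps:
M(V, Q) = -60 (M(V, Q) = 12*(-5) = -60)
u = -60
u/(-229 - 1*(-211)) = -60/(-229 - 1*(-211)) = -60/(-229 + 211) = -60/(-18) = -60*(-1/18) = 10/3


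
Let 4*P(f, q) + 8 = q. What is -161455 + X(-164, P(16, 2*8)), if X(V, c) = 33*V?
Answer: -166867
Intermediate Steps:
P(f, q) = -2 + q/4
-161455 + X(-164, P(16, 2*8)) = -161455 + 33*(-164) = -161455 - 5412 = -166867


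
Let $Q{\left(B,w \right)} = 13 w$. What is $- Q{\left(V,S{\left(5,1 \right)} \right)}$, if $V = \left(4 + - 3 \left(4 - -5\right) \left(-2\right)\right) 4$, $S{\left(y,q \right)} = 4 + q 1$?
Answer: $-65$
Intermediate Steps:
$S{\left(y,q \right)} = 4 + q$
$V = 232$ ($V = \left(4 + - 3 \left(4 + 5\right) \left(-2\right)\right) 4 = \left(4 + \left(-3\right) 9 \left(-2\right)\right) 4 = \left(4 - -54\right) 4 = \left(4 + 54\right) 4 = 58 \cdot 4 = 232$)
$- Q{\left(V,S{\left(5,1 \right)} \right)} = - 13 \left(4 + 1\right) = - 13 \cdot 5 = \left(-1\right) 65 = -65$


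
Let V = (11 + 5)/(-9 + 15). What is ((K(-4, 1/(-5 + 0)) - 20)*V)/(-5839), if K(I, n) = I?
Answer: 64/5839 ≈ 0.010961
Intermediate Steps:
V = 8/3 (V = 16/6 = 16*(⅙) = 8/3 ≈ 2.6667)
((K(-4, 1/(-5 + 0)) - 20)*V)/(-5839) = ((-4 - 20)*(8/3))/(-5839) = -24*8/3*(-1/5839) = -64*(-1/5839) = 64/5839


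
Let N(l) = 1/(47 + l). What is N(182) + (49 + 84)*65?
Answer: 1979706/229 ≈ 8645.0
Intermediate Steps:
N(182) + (49 + 84)*65 = 1/(47 + 182) + (49 + 84)*65 = 1/229 + 133*65 = 1/229 + 8645 = 1979706/229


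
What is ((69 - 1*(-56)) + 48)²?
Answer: 29929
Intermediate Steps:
((69 - 1*(-56)) + 48)² = ((69 + 56) + 48)² = (125 + 48)² = 173² = 29929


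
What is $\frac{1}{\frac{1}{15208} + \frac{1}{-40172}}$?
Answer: $\frac{152733944}{6241} \approx 24473.0$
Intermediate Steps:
$\frac{1}{\frac{1}{15208} + \frac{1}{-40172}} = \frac{1}{\frac{1}{15208} - \frac{1}{40172}} = \frac{1}{\frac{6241}{152733944}} = \frac{152733944}{6241}$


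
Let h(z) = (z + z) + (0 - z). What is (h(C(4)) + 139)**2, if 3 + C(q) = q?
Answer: 19600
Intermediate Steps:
C(q) = -3 + q
h(z) = z (h(z) = 2*z - z = z)
(h(C(4)) + 139)**2 = ((-3 + 4) + 139)**2 = (1 + 139)**2 = 140**2 = 19600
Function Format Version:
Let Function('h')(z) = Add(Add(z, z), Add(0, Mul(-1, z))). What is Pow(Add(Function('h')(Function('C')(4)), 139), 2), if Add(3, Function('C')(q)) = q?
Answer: 19600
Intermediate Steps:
Function('C')(q) = Add(-3, q)
Function('h')(z) = z (Function('h')(z) = Add(Mul(2, z), Mul(-1, z)) = z)
Pow(Add(Function('h')(Function('C')(4)), 139), 2) = Pow(Add(Add(-3, 4), 139), 2) = Pow(Add(1, 139), 2) = Pow(140, 2) = 19600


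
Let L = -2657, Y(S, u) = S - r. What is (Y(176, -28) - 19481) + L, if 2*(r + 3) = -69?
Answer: -43849/2 ≈ -21925.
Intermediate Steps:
r = -75/2 (r = -3 + (½)*(-69) = -3 - 69/2 = -75/2 ≈ -37.500)
Y(S, u) = 75/2 + S (Y(S, u) = S - 1*(-75/2) = S + 75/2 = 75/2 + S)
(Y(176, -28) - 19481) + L = ((75/2 + 176) - 19481) - 2657 = (427/2 - 19481) - 2657 = -38535/2 - 2657 = -43849/2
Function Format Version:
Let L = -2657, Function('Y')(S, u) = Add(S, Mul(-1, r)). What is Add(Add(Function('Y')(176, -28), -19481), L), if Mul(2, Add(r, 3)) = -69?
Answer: Rational(-43849, 2) ≈ -21925.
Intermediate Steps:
r = Rational(-75, 2) (r = Add(-3, Mul(Rational(1, 2), -69)) = Add(-3, Rational(-69, 2)) = Rational(-75, 2) ≈ -37.500)
Function('Y')(S, u) = Add(Rational(75, 2), S) (Function('Y')(S, u) = Add(S, Mul(-1, Rational(-75, 2))) = Add(S, Rational(75, 2)) = Add(Rational(75, 2), S))
Add(Add(Function('Y')(176, -28), -19481), L) = Add(Add(Add(Rational(75, 2), 176), -19481), -2657) = Add(Add(Rational(427, 2), -19481), -2657) = Add(Rational(-38535, 2), -2657) = Rational(-43849, 2)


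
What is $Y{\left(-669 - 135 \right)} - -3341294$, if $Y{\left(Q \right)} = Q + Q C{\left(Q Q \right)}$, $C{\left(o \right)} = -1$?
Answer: $3341294$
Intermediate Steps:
$Y{\left(Q \right)} = 0$ ($Y{\left(Q \right)} = Q + Q \left(-1\right) = Q - Q = 0$)
$Y{\left(-669 - 135 \right)} - -3341294 = 0 - -3341294 = 0 + 3341294 = 3341294$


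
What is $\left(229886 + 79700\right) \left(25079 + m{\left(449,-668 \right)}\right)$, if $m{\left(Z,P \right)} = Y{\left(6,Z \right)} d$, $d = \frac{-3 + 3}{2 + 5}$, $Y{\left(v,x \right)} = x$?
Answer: $7764107294$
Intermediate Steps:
$d = 0$ ($d = \frac{0}{7} = 0 \cdot \frac{1}{7} = 0$)
$m{\left(Z,P \right)} = 0$ ($m{\left(Z,P \right)} = Z 0 = 0$)
$\left(229886 + 79700\right) \left(25079 + m{\left(449,-668 \right)}\right) = \left(229886 + 79700\right) \left(25079 + 0\right) = 309586 \cdot 25079 = 7764107294$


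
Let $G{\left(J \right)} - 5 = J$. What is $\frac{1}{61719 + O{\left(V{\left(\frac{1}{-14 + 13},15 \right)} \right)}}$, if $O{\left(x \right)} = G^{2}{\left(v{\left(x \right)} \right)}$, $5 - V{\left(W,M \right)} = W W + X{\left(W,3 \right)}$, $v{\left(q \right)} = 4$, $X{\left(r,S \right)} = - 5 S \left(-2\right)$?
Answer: $\frac{1}{61800} \approx 1.6181 \cdot 10^{-5}$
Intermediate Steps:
$X{\left(r,S \right)} = 10 S$
$V{\left(W,M \right)} = -25 - W^{2}$ ($V{\left(W,M \right)} = 5 - \left(W W + 10 \cdot 3\right) = 5 - \left(W^{2} + 30\right) = 5 - \left(30 + W^{2}\right) = -25 - W^{2}$)
$G{\left(J \right)} = 5 + J$
$O{\left(x \right)} = 81$ ($O{\left(x \right)} = \left(5 + 4\right)^{2} = 9^{2} = 81$)
$\frac{1}{61719 + O{\left(V{\left(\frac{1}{-14 + 13},15 \right)} \right)}} = \frac{1}{61719 + 81} = \frac{1}{61800}$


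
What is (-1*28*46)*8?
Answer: -10304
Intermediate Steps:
(-1*28*46)*8 = -28*46*8 = -1288*8 = -10304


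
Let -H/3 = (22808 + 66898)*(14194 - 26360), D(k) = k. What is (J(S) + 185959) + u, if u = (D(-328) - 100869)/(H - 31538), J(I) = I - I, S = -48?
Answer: 608840560818753/3274058050 ≈ 1.8596e+5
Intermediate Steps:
H = 3274089588 (H = -3*(22808 + 66898)*(14194 - 26360) = -269118*(-12166) = -3*(-1091363196) = 3274089588)
J(I) = 0
u = -101197/3274058050 (u = (-328 - 100869)/(3274089588 - 31538) = -101197/3274058050 ≈ -3.0909e-5)
(J(S) + 185959) + u = (0 + 185959) - 101197/3274058050 = 185959 - 101197/3274058050 = 608840560818753/3274058050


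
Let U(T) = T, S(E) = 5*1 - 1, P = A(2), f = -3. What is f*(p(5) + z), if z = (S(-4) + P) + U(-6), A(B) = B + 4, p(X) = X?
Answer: -27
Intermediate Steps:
A(B) = 4 + B
P = 6 (P = 4 + 2 = 6)
S(E) = 4 (S(E) = 5 - 1 = 4)
z = 4 (z = (4 + 6) - 6 = 10 - 6 = 4)
f*(p(5) + z) = -3*(5 + 4) = -3*9 = -27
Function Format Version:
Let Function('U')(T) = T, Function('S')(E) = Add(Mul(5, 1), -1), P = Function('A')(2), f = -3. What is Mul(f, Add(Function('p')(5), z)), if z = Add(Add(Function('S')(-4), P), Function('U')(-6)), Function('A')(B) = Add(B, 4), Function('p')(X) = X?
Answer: -27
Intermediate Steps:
Function('A')(B) = Add(4, B)
P = 6 (P = Add(4, 2) = 6)
Function('S')(E) = 4 (Function('S')(E) = Add(5, -1) = 4)
z = 4 (z = Add(Add(4, 6), -6) = Add(10, -6) = 4)
Mul(f, Add(Function('p')(5), z)) = Mul(-3, Add(5, 4)) = Mul(-3, 9) = -27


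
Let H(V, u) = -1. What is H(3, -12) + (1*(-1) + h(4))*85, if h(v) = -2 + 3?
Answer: -1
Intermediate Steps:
h(v) = 1
H(3, -12) + (1*(-1) + h(4))*85 = -1 + (1*(-1) + 1)*85 = -1 + (-1 + 1)*85 = -1 + 0*85 = -1 + 0 = -1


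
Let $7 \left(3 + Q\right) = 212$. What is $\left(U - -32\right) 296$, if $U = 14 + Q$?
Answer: $\frac{151848}{7} \approx 21693.0$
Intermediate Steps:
$Q = \frac{191}{7}$ ($Q = -3 + \frac{1}{7} \cdot 212 = -3 + \frac{212}{7} = \frac{191}{7} \approx 27.286$)
$U = \frac{289}{7}$ ($U = 14 + \frac{191}{7} = \frac{289}{7} \approx 41.286$)
$\left(U - -32\right) 296 = \left(\frac{289}{7} - -32\right) 296 = \left(\frac{289}{7} + 32\right) 296 = \frac{513}{7} \cdot 296 = \frac{151848}{7}$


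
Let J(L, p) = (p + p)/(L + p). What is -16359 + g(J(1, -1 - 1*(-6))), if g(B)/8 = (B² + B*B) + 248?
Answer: -128975/9 ≈ -14331.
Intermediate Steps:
J(L, p) = 2*p/(L + p) (J(L, p) = (2*p)/(L + p) = 2*p/(L + p))
g(B) = 1984 + 16*B² (g(B) = 8*((B² + B*B) + 248) = 8*((B² + B²) + 248) = 8*(2*B² + 248) = 8*(248 + 2*B²) = 1984 + 16*B²)
-16359 + g(J(1, -1 - 1*(-6))) = -16359 + (1984 + 16*(2*(-1 - 1*(-6))/(1 + (-1 - 1*(-6))))²) = -16359 + (1984 + 16*(2*(-1 + 6)/(1 + (-1 + 6)))²) = -16359 + (1984 + 16*(2*5/(1 + 5))²) = -16359 + (1984 + 16*(2*5/6)²) = -16359 + (1984 + 16*(2*5*(⅙))²) = -16359 + (1984 + 16*(5/3)²) = -16359 + (1984 + 16*(25/9)) = -16359 + (1984 + 400/9) = -16359 + 18256/9 = -128975/9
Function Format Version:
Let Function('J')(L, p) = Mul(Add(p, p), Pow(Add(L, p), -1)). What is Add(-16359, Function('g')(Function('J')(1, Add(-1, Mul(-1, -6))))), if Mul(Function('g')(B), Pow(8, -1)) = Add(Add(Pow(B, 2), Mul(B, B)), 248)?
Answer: Rational(-128975, 9) ≈ -14331.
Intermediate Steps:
Function('J')(L, p) = Mul(2, p, Pow(Add(L, p), -1)) (Function('J')(L, p) = Mul(Mul(2, p), Pow(Add(L, p), -1)) = Mul(2, p, Pow(Add(L, p), -1)))
Function('g')(B) = Add(1984, Mul(16, Pow(B, 2))) (Function('g')(B) = Mul(8, Add(Add(Pow(B, 2), Mul(B, B)), 248)) = Mul(8, Add(Add(Pow(B, 2), Pow(B, 2)), 248)) = Mul(8, Add(Mul(2, Pow(B, 2)), 248)) = Mul(8, Add(248, Mul(2, Pow(B, 2)))) = Add(1984, Mul(16, Pow(B, 2))))
Add(-16359, Function('g')(Function('J')(1, Add(-1, Mul(-1, -6))))) = Add(-16359, Add(1984, Mul(16, Pow(Mul(2, Add(-1, Mul(-1, -6)), Pow(Add(1, Add(-1, Mul(-1, -6))), -1)), 2)))) = Add(-16359, Add(1984, Mul(16, Pow(Mul(2, Add(-1, 6), Pow(Add(1, Add(-1, 6)), -1)), 2)))) = Add(-16359, Add(1984, Mul(16, Pow(Mul(2, 5, Pow(Add(1, 5), -1)), 2)))) = Add(-16359, Add(1984, Mul(16, Pow(Mul(2, 5, Pow(6, -1)), 2)))) = Add(-16359, Add(1984, Mul(16, Pow(Mul(2, 5, Rational(1, 6)), 2)))) = Add(-16359, Add(1984, Mul(16, Pow(Rational(5, 3), 2)))) = Add(-16359, Add(1984, Mul(16, Rational(25, 9)))) = Add(-16359, Add(1984, Rational(400, 9))) = Add(-16359, Rational(18256, 9)) = Rational(-128975, 9)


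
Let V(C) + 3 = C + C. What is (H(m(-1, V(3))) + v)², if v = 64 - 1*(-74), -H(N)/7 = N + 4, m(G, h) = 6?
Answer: 4624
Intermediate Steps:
V(C) = -3 + 2*C (V(C) = -3 + (C + C) = -3 + 2*C)
H(N) = -28 - 7*N (H(N) = -7*(N + 4) = -7*(4 + N) = -28 - 7*N)
v = 138 (v = 64 + 74 = 138)
(H(m(-1, V(3))) + v)² = ((-28 - 7*6) + 138)² = ((-28 - 42) + 138)² = (-70 + 138)² = 68² = 4624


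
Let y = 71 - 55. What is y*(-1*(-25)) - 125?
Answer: 275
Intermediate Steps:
y = 16
y*(-1*(-25)) - 125 = 16*(-1*(-25)) - 125 = 16*25 - 125 = 400 - 125 = 275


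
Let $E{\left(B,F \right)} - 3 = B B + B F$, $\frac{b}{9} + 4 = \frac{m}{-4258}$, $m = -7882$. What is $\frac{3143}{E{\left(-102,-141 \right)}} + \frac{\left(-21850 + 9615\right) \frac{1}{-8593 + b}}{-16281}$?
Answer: $\frac{312537438553147}{2466696175599816} \approx 0.1267$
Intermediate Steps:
$b = - \frac{41175}{2129}$ ($b = -36 + 9 \left(- \frac{7882}{-4258}\right) = -36 + 9 \left(\left(-7882\right) \left(- \frac{1}{4258}\right)\right) = -36 + 9 \cdot \frac{3941}{2129} = -36 + \frac{35469}{2129} = - \frac{41175}{2129} \approx -19.34$)
$E{\left(B,F \right)} = 3 + B^{2} + B F$ ($E{\left(B,F \right)} = 3 + \left(B B + B F\right) = 3 + \left(B^{2} + B F\right) = 3 + B^{2} + B F$)
$\frac{3143}{E{\left(-102,-141 \right)}} + \frac{\left(-21850 + 9615\right) \frac{1}{-8593 + b}}{-16281} = \frac{3143}{3 + \left(-102\right)^{2} - -14382} + \frac{\left(-21850 + 9615\right) \frac{1}{-8593 - \frac{41175}{2129}}}{-16281} = \frac{3143}{3 + 10404 + 14382} + - \frac{12235}{- \frac{18335672}{2129}} \left(- \frac{1}{16281}\right) = \frac{3143}{24789} + \left(-12235\right) \left(- \frac{2129}{18335672}\right) \left(- \frac{1}{16281}\right) = 3143 \cdot \frac{1}{24789} + \frac{26048315}{18335672} \left(- \frac{1}{16281}\right) = \frac{3143}{24789} - \frac{26048315}{298523075832} = \frac{312537438553147}{2466696175599816}$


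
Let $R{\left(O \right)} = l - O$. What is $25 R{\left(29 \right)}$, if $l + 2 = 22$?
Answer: $-225$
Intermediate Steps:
$l = 20$ ($l = -2 + 22 = 20$)
$R{\left(O \right)} = 20 - O$
$25 R{\left(29 \right)} = 25 \left(20 - 29\right) = 25 \left(-9\right) = -225$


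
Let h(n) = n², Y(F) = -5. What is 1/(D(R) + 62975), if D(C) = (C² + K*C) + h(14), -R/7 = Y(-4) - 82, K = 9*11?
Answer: 1/494343 ≈ 2.0229e-6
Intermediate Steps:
K = 99
R = 609 (R = -7*(-5 - 82) = -7*(-87) = 609)
D(C) = 196 + C² + 99*C (D(C) = (C² + 99*C) + 14² = (C² + 99*C) + 196 = 196 + C² + 99*C)
1/(D(R) + 62975) = 1/((196 + 609² + 99*609) + 62975) = 1/((196 + 370881 + 60291) + 62975) = 1/(431368 + 62975) = 1/494343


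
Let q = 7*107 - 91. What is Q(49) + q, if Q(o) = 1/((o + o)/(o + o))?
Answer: 659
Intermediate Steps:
Q(o) = 1 (Q(o) = 1/((2*o)/((2*o))) = 1/((2*o)*(1/(2*o))) = 1/1 = 1)
q = 658 (q = 749 - 91 = 658)
Q(49) + q = 1 + 658 = 659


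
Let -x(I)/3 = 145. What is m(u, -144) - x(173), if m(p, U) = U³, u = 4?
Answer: -2985549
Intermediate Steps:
x(I) = -435 (x(I) = -3*145 = -435)
m(u, -144) - x(173) = (-144)³ - 1*(-435) = -2985984 + 435 = -2985549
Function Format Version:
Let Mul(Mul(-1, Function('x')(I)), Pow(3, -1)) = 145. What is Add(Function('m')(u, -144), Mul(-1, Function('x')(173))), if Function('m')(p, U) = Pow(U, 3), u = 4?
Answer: -2985549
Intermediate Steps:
Function('x')(I) = -435 (Function('x')(I) = Mul(-3, 145) = -435)
Add(Function('m')(u, -144), Mul(-1, Function('x')(173))) = Add(Pow(-144, 3), Mul(-1, -435)) = Add(-2985984, 435) = -2985549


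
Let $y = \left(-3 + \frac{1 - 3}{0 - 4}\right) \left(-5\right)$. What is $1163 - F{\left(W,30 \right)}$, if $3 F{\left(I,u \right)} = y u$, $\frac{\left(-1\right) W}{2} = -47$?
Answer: $1038$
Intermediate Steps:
$W = 94$ ($W = \left(-2\right) \left(-47\right) = 94$)
$y = \frac{25}{2}$ ($y = \left(-3 - \frac{2}{-4}\right) \left(-5\right) = \left(-3 - - \frac{1}{2}\right) \left(-5\right) = \left(-3 + \frac{1}{2}\right) \left(-5\right) = \left(- \frac{5}{2}\right) \left(-5\right) = \frac{25}{2} \approx 12.5$)
$F{\left(I,u \right)} = \frac{25 u}{6}$ ($F{\left(I,u \right)} = \frac{\frac{25}{2} u}{3} = \frac{25 u}{6}$)
$1163 - F{\left(W,30 \right)} = 1163 - \frac{25}{6} \cdot 30 = 1163 - 125 = 1038$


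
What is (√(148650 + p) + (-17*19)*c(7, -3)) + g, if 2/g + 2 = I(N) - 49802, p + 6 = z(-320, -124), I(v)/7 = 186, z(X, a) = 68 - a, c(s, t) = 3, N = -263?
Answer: -23499220/24251 + 2*√37209 ≈ -583.21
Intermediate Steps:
I(v) = 1302 (I(v) = 7*186 = 1302)
p = 186 (p = -6 + (68 - 1*(-124)) = -6 + (68 + 124) = -6 + 192 = 186)
g = -1/24251 (g = 2/(-2 + (1302 - 49802)) = 2/(-2 - 48500) = 2/(-48502) = 2*(-1/48502) = -1/24251 ≈ -4.1235e-5)
(√(148650 + p) + (-17*19)*c(7, -3)) + g = (√(148650 + 186) - 17*19*3) - 1/24251 = (√148836 - 323*3) - 1/24251 = (2*√37209 - 969) - 1/24251 = (-969 + 2*√37209) - 1/24251 = -23499220/24251 + 2*√37209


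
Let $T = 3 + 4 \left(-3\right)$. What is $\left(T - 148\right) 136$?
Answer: $-21352$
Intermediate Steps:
$T = -9$ ($T = 3 - 12 = -9$)
$\left(T - 148\right) 136 = \left(-9 - 148\right) 136 = \left(-157\right) 136 = -21352$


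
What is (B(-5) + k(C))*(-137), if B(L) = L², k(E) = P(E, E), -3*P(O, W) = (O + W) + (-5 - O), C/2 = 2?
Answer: -10412/3 ≈ -3470.7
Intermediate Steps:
C = 4 (C = 2*2 = 4)
P(O, W) = 5/3 - W/3 (P(O, W) = -((O + W) + (-5 - O))/3 = -(-5 + W)/3 = 5/3 - W/3)
k(E) = 5/3 - E/3
(B(-5) + k(C))*(-137) = ((-5)² + (5/3 - ⅓*4))*(-137) = (25 + (5/3 - 4/3))*(-137) = (25 + ⅓)*(-137) = (76/3)*(-137) = -10412/3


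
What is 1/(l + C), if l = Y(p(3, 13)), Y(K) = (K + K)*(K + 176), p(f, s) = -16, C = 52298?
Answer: 1/47178 ≈ 2.1196e-5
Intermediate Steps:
Y(K) = 2*K*(176 + K) (Y(K) = (2*K)*(176 + K) = 2*K*(176 + K))
l = -5120 (l = 2*(-16)*(176 - 16) = 2*(-16)*160 = -5120)
1/(l + C) = 1/(-5120 + 52298) = 1/47178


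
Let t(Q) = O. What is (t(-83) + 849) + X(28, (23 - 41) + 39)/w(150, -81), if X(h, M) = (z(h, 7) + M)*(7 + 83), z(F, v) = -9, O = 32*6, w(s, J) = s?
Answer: 5241/5 ≈ 1048.2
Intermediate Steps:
O = 192
t(Q) = 192
X(h, M) = -810 + 90*M (X(h, M) = (-9 + M)*(7 + 83) = (-9 + M)*90 = -810 + 90*M)
(t(-83) + 849) + X(28, (23 - 41) + 39)/w(150, -81) = (192 + 849) + (-810 + 90*((23 - 41) + 39))/150 = 1041 + (-810 + 90*(-18 + 39))*(1/150) = 1041 + (-810 + 90*21)*(1/150) = 1041 + (-810 + 1890)*(1/150) = 1041 + 1080*(1/150) = 1041 + 36/5 = 5241/5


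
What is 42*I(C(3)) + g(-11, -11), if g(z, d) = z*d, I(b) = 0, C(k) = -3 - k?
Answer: 121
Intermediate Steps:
g(z, d) = d*z
42*I(C(3)) + g(-11, -11) = 42*0 - 11*(-11) = 0 + 121 = 121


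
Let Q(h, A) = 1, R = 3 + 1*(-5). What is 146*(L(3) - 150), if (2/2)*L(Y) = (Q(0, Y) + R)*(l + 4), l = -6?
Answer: -21608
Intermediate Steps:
R = -2 (R = 3 - 5 = -2)
L(Y) = 2 (L(Y) = (1 - 2)*(-6 + 4) = -1*(-2) = 2)
146*(L(3) - 150) = 146*(2 - 150) = 146*(-148) = -21608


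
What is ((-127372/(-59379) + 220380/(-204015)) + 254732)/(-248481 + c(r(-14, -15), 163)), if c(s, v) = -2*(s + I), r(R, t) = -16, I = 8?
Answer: -205725933142532/200663757599235 ≈ -1.0252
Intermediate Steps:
c(s, v) = -16 - 2*s (c(s, v) = -2*(s + 8) = -2*(8 + s) = -16 - 2*s)
((-127372/(-59379) + 220380/(-204015)) + 254732)/(-248481 + c(r(-14, -15), 163)) = ((-127372/(-59379) + 220380/(-204015)) + 254732)/(-248481 + (-16 - 2*(-16))) = ((-127372*(-1/59379) + 220380*(-1/204015)) + 254732)/(-248481 + (-16 + 32)) = ((127372/59379 - 14692/13601) + 254732)/(-248481 + 16) = (859990304/807613779 + 254732)/(-248465) = (205725933142532/807613779)*(-1/248465) = -205725933142532/200663757599235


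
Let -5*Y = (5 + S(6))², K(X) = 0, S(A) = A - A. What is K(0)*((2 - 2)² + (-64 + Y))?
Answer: 0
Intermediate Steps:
S(A) = 0
Y = -5 (Y = -(5 + 0)²/5 = -⅕*5² = -⅕*25 = -5)
K(0)*((2 - 2)² + (-64 + Y)) = 0*((2 - 2)² + (-64 - 5)) = 0*(0² - 69) = 0*(0 - 69) = 0*(-69) = 0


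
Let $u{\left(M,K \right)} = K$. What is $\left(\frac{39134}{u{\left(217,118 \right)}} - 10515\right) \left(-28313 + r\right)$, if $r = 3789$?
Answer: $\frac{14734460632}{59} \approx 2.4974 \cdot 10^{8}$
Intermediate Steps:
$\left(\frac{39134}{u{\left(217,118 \right)}} - 10515\right) \left(-28313 + r\right) = \left(\frac{39134}{118} - 10515\right) \left(-28313 + 3789\right) = \left(39134 \cdot \frac{1}{118} - 10515\right) \left(-24524\right) = \left(\frac{19567}{59} - 10515\right) \left(-24524\right) = \left(- \frac{600818}{59}\right) \left(-24524\right) = \frac{14734460632}{59}$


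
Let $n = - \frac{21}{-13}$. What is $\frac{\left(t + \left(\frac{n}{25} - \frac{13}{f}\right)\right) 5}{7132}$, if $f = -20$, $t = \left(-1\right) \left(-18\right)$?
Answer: $\frac{24329}{1854320} \approx 0.01312$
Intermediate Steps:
$n = \frac{21}{13}$ ($n = \left(-21\right) \left(- \frac{1}{13}\right) = \frac{21}{13} \approx 1.6154$)
$t = 18$
$\frac{\left(t + \left(\frac{n}{25} - \frac{13}{f}\right)\right) 5}{7132} = \frac{\left(18 + \left(\frac{21}{13 \cdot 25} - \frac{13}{-20}\right)\right) 5}{7132} = \left(18 + \left(\frac{21}{13} \cdot \frac{1}{25} - - \frac{13}{20}\right)\right) 5 \cdot \frac{1}{7132} = \left(18 + \left(\frac{21}{325} + \frac{13}{20}\right)\right) 5 \cdot \frac{1}{7132} = \left(18 + \frac{929}{1300}\right) 5 \cdot \frac{1}{7132} = \frac{24329}{1300} \cdot 5 \cdot \frac{1}{7132} = \frac{24329}{260} \cdot \frac{1}{7132} = \frac{24329}{1854320}$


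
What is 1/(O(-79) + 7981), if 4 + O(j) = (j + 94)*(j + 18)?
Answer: 1/7062 ≈ 0.00014160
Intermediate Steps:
O(j) = -4 + (18 + j)*(94 + j) (O(j) = -4 + (j + 94)*(j + 18) = -4 + (94 + j)*(18 + j) = -4 + (18 + j)*(94 + j))
1/(O(-79) + 7981) = 1/((1688 + (-79)² + 112*(-79)) + 7981) = 1/((1688 + 6241 - 8848) + 7981) = 1/(-919 + 7981) = 1/7062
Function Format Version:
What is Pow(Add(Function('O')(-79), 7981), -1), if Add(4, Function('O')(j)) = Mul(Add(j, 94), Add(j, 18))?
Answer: Rational(1, 7062) ≈ 0.00014160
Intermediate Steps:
Function('O')(j) = Add(-4, Mul(Add(18, j), Add(94, j))) (Function('O')(j) = Add(-4, Mul(Add(j, 94), Add(j, 18))) = Add(-4, Mul(Add(94, j), Add(18, j))) = Add(-4, Mul(Add(18, j), Add(94, j))))
Pow(Add(Function('O')(-79), 7981), -1) = Pow(Add(Add(1688, Pow(-79, 2), Mul(112, -79)), 7981), -1) = Pow(Add(Add(1688, 6241, -8848), 7981), -1) = Pow(Add(-919, 7981), -1) = Pow(7062, -1) = Rational(1, 7062)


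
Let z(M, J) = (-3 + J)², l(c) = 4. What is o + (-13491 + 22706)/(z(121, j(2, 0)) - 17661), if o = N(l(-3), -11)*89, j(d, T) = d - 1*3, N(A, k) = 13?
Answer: 4081210/3529 ≈ 1156.5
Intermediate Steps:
j(d, T) = -3 + d (j(d, T) = d - 3 = -3 + d)
o = 1157 (o = 13*89 = 1157)
o + (-13491 + 22706)/(z(121, j(2, 0)) - 17661) = 1157 + (-13491 + 22706)/((-3 + (-3 + 2))² - 17661) = 1157 + 9215/((-3 - 1)² - 17661) = 1157 + 9215/((-4)² - 17661) = 1157 + 9215/(16 - 17661) = 1157 + 9215/(-17645) = 1157 + 9215*(-1/17645) = 1157 - 1843/3529 = 4081210/3529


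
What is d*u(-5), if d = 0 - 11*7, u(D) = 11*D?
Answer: 4235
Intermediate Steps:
d = -77 (d = 0 - 77 = -77)
d*u(-5) = -847*(-5) = -77*(-55) = 4235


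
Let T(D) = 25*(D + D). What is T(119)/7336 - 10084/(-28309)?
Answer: 17315341/14833916 ≈ 1.1673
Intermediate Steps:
T(D) = 50*D (T(D) = 25*(2*D) = 50*D)
T(119)/7336 - 10084/(-28309) = (50*119)/7336 - 10084/(-28309) = 5950*(1/7336) - 10084*(-1/28309) = 425/524 + 10084/28309 = 17315341/14833916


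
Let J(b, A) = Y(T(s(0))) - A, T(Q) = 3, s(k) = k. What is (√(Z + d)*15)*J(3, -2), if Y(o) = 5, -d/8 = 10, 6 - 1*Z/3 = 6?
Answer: 420*I*√5 ≈ 939.15*I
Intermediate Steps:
Z = 0 (Z = 18 - 3*6 = 18 - 18 = 0)
d = -80 (d = -8*10 = -80)
J(b, A) = 5 - A
(√(Z + d)*15)*J(3, -2) = (√(0 - 80)*15)*(5 - 1*(-2)) = (√(-80)*15)*(5 + 2) = ((4*I*√5)*15)*7 = (60*I*√5)*7 = 420*I*√5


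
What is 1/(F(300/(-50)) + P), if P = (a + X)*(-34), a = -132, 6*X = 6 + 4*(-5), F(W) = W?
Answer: 3/13684 ≈ 0.00021923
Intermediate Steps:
X = -7/3 (X = (6 + 4*(-5))/6 = (6 - 20)/6 = (⅙)*(-14) = -7/3 ≈ -2.3333)
P = 13702/3 (P = (-132 - 7/3)*(-34) = -403/3*(-34) = 13702/3 ≈ 4567.3)
1/(F(300/(-50)) + P) = 1/(300/(-50) + 13702/3) = 1/(300*(-1/50) + 13702/3) = 1/(-6 + 13702/3) = 1/(13684/3) = 3/13684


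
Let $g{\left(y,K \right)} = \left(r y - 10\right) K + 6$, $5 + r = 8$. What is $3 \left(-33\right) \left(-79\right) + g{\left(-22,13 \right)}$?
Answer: $6839$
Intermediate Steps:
$r = 3$ ($r = -5 + 8 = 3$)
$g{\left(y,K \right)} = 6 + K \left(-10 + 3 y\right)$ ($g{\left(y,K \right)} = \left(3 y - 10\right) K + 6 = \left(-10 + 3 y\right) K + 6 = K \left(-10 + 3 y\right) + 6 = 6 + K \left(-10 + 3 y\right)$)
$3 \left(-33\right) \left(-79\right) + g{\left(-22,13 \right)} = 3 \left(-33\right) \left(-79\right) + \left(6 - 130 + 3 \cdot 13 \left(-22\right)\right) = \left(-99\right) \left(-79\right) - 982 = 7821 - 982 = 6839$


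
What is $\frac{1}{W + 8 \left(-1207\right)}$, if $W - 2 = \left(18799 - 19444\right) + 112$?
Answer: $- \frac{1}{10187} \approx -9.8164 \cdot 10^{-5}$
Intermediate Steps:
$W = -531$ ($W = 2 + \left(\left(18799 - 19444\right) + 112\right) = 2 + \left(-645 + 112\right) = 2 - 533 = -531$)
$\frac{1}{W + 8 \left(-1207\right)} = \frac{1}{-531 + 8 \left(-1207\right)} = \frac{1}{-531 - 9656} = \frac{1}{-10187} = - \frac{1}{10187}$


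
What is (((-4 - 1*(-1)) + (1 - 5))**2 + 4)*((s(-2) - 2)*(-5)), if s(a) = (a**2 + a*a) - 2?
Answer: -1060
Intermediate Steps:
s(a) = -2 + 2*a**2 (s(a) = (a**2 + a**2) - 2 = 2*a**2 - 2 = -2 + 2*a**2)
(((-4 - 1*(-1)) + (1 - 5))**2 + 4)*((s(-2) - 2)*(-5)) = (((-4 - 1*(-1)) + (1 - 5))**2 + 4)*(((-2 + 2*(-2)**2) - 2)*(-5)) = (((-4 + 1) - 4)**2 + 4)*(((-2 + 2*4) - 2)*(-5)) = ((-3 - 4)**2 + 4)*(((-2 + 8) - 2)*(-5)) = ((-7)**2 + 4)*((6 - 2)*(-5)) = (49 + 4)*(4*(-5)) = 53*(-20) = -1060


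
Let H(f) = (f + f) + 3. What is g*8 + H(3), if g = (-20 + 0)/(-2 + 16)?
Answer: -17/7 ≈ -2.4286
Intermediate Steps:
g = -10/7 (g = -20/14 = -20*1/14 = -10/7 ≈ -1.4286)
H(f) = 3 + 2*f (H(f) = 2*f + 3 = 3 + 2*f)
g*8 + H(3) = -10/7*8 + (3 + 2*3) = -80/7 + (3 + 6) = -80/7 + 9 = -17/7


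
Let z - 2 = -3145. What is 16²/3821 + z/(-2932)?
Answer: 12759995/11203172 ≈ 1.1390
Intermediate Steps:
z = -3143 (z = 2 - 3145 = -3143)
16²/3821 + z/(-2932) = 16²/3821 - 3143/(-2932) = 256*(1/3821) - 3143*(-1/2932) = 256/3821 + 3143/2932 = 12759995/11203172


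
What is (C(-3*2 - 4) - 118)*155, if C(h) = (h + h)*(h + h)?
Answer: 43710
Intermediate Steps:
C(h) = 4*h² (C(h) = (2*h)*(2*h) = 4*h²)
(C(-3*2 - 4) - 118)*155 = (4*(-3*2 - 4)² - 118)*155 = (4*(-6 - 4)² - 118)*155 = (4*(-10)² - 118)*155 = (4*100 - 118)*155 = (400 - 118)*155 = 282*155 = 43710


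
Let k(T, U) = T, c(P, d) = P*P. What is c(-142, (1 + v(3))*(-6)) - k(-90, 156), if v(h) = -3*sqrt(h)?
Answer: 20254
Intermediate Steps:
c(P, d) = P**2
c(-142, (1 + v(3))*(-6)) - k(-90, 156) = (-142)**2 - 1*(-90) = 20164 + 90 = 20254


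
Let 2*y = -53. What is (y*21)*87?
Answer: -96831/2 ≈ -48416.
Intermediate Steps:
y = -53/2 (y = (½)*(-53) = -53/2 ≈ -26.500)
(y*21)*87 = -53/2*21*87 = -1113/2*87 = -96831/2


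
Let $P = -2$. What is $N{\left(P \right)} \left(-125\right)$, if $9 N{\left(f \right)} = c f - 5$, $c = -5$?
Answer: $- \frac{625}{9} \approx -69.444$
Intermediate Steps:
$N{\left(f \right)} = - \frac{5}{9} - \frac{5 f}{9}$ ($N{\left(f \right)} = \frac{- 5 f - 5}{9} = \frac{-5 - 5 f}{9} = - \frac{5}{9} - \frac{5 f}{9}$)
$N{\left(P \right)} \left(-125\right) = \left(- \frac{5}{9} - - \frac{10}{9}\right) \left(-125\right) = \left(- \frac{5}{9} + \frac{10}{9}\right) \left(-125\right) = \frac{5}{9} \left(-125\right) = - \frac{625}{9}$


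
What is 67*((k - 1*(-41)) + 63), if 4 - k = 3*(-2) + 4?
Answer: 7370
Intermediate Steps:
k = 6 (k = 4 - (3*(-2) + 4) = 4 - (-6 + 4) = 4 - 1*(-2) = 4 + 2 = 6)
67*((k - 1*(-41)) + 63) = 67*((6 - 1*(-41)) + 63) = 67*((6 + 41) + 63) = 67*(47 + 63) = 67*110 = 7370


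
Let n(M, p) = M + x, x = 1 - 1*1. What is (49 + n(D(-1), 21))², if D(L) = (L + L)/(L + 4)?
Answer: 21025/9 ≈ 2336.1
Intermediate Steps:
x = 0 (x = 1 - 1 = 0)
D(L) = 2*L/(4 + L) (D(L) = (2*L)/(4 + L) = 2*L/(4 + L))
n(M, p) = M (n(M, p) = M + 0 = M)
(49 + n(D(-1), 21))² = (49 + 2*(-1)/(4 - 1))² = (49 + 2*(-1)/3)² = (49 + 2*(-1)*(⅓))² = (49 - ⅔)² = (145/3)² = 21025/9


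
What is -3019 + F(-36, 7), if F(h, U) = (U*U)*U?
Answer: -2676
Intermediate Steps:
F(h, U) = U³ (F(h, U) = U²*U = U³)
-3019 + F(-36, 7) = -3019 + 7³ = -3019 + 343 = -2676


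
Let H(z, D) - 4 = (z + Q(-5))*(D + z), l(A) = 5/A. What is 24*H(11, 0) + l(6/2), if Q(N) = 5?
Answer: 12965/3 ≈ 4321.7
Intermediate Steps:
H(z, D) = 4 + (5 + z)*(D + z) (H(z, D) = 4 + (z + 5)*(D + z) = 4 + (5 + z)*(D + z))
24*H(11, 0) + l(6/2) = 24*(4 + 11² + 5*0 + 5*11 + 0*11) + 5/((6/2)) = 24*(4 + 121 + 0 + 55 + 0) + 5/((6*(½))) = 24*180 + 5/3 = 4320 + 5*(⅓) = 4320 + 5/3 = 12965/3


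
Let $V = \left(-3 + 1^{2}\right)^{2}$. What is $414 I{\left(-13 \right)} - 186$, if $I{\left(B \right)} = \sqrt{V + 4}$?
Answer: $-186 + 828 \sqrt{2} \approx 984.97$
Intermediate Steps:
$V = 4$ ($V = \left(-3 + 1\right)^{2} = \left(-2\right)^{2} = 4$)
$I{\left(B \right)} = 2 \sqrt{2}$ ($I{\left(B \right)} = \sqrt{4 + 4} = \sqrt{8} = 2 \sqrt{2}$)
$414 I{\left(-13 \right)} - 186 = 414 \cdot 2 \sqrt{2} - 186 = 828 \sqrt{2} - 186 = -186 + 828 \sqrt{2}$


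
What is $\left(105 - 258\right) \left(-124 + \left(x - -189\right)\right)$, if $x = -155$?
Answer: $13770$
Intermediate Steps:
$\left(105 - 258\right) \left(-124 + \left(x - -189\right)\right) = \left(105 - 258\right) \left(-124 - -34\right) = - 153 \left(-124 + \left(-155 + 189\right)\right) = - 153 \left(-124 + 34\right) = \left(-153\right) \left(-90\right) = 13770$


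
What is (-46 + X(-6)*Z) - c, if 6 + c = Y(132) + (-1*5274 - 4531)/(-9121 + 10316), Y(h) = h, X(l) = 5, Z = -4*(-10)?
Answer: 8653/239 ≈ 36.205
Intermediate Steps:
Z = 40
c = 28153/239 (c = -6 + (132 + (-1*5274 - 4531)/(-9121 + 10316)) = -6 + (132 + (-5274 - 4531)/1195) = -6 + (132 - 9805*1/1195) = -6 + (132 - 1961/239) = -6 + 29587/239 = 28153/239 ≈ 117.79)
(-46 + X(-6)*Z) - c = (-46 + 5*40) - 1*28153/239 = (-46 + 200) - 28153/239 = 154 - 28153/239 = 8653/239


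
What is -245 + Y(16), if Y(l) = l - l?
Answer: -245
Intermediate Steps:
Y(l) = 0
-245 + Y(16) = -245 + 0 = -245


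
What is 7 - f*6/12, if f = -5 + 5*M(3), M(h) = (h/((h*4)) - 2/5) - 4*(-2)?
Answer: -81/8 ≈ -10.125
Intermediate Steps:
M(h) = 157/20 (M(h) = (h/((4*h)) - 2*1/5) + 8 = (h*(1/(4*h)) - 2/5) + 8 = (1/4 - 2/5) + 8 = -3/20 + 8 = 157/20)
f = 137/4 (f = -5 + 5*(157/20) = -5 + 157/4 = 137/4 ≈ 34.250)
7 - f*6/12 = 7 - (137/4)*6/12 = 7 - 411/(2*12) = 7 - 1*137/8 = 7 - 137/8 = -81/8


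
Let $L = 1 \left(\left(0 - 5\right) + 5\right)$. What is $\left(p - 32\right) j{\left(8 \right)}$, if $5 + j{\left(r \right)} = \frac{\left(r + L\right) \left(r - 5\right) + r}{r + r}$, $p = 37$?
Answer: $-15$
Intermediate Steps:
$L = 0$ ($L = 1 \left(\left(0 - 5\right) + 5\right) = 1 \left(-5 + 5\right) = 1 \cdot 0 = 0$)
$j{\left(r \right)} = -5 + \frac{r + r \left(-5 + r\right)}{2 r}$ ($j{\left(r \right)} = -5 + \frac{\left(r + 0\right) \left(r - 5\right) + r}{r + r} = -5 + \frac{r \left(-5 + r\right) + r}{2 r} = -5 + \left(r + r \left(-5 + r\right)\right) \frac{1}{2 r} = -5 + \frac{r + r \left(-5 + r\right)}{2 r}$)
$\left(p - 32\right) j{\left(8 \right)} = \left(37 - 32\right) \left(-7 + \frac{1}{2} \cdot 8\right) = 5 \left(-7 + 4\right) = 5 \left(-3\right) = -15$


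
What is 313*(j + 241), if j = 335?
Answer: 180288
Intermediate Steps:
313*(j + 241) = 313*(335 + 241) = 313*576 = 180288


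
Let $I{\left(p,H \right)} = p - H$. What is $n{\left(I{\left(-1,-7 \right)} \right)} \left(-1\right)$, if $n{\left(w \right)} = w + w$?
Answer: $-12$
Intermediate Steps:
$n{\left(w \right)} = 2 w$
$n{\left(I{\left(-1,-7 \right)} \right)} \left(-1\right) = 2 \left(-1 - -7\right) \left(-1\right) = 2 \left(-1 + 7\right) \left(-1\right) = 2 \cdot 6 \left(-1\right) = 12 \left(-1\right) = -12$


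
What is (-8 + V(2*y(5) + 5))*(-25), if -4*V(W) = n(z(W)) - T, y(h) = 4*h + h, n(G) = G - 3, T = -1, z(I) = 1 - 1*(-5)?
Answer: 225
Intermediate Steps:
z(I) = 6 (z(I) = 1 + 5 = 6)
n(G) = -3 + G
y(h) = 5*h
V(W) = -1 (V(W) = -((-3 + 6) - 1*(-1))/4 = -(3 + 1)/4 = -1/4*4 = -1)
(-8 + V(2*y(5) + 5))*(-25) = (-8 - 1)*(-25) = -9*(-25) = 225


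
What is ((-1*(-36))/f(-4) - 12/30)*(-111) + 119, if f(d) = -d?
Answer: -4178/5 ≈ -835.60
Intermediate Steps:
((-1*(-36))/f(-4) - 12/30)*(-111) + 119 = ((-1*(-36))/((-1*(-4))) - 12/30)*(-111) + 119 = (36/4 - 12*1/30)*(-111) + 119 = (36*(1/4) - 2/5)*(-111) + 119 = (9 - 2/5)*(-111) + 119 = (43/5)*(-111) + 119 = -4773/5 + 119 = -4178/5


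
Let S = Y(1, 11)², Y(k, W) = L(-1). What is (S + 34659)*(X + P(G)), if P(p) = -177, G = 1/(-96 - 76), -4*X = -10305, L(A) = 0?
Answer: 332622423/4 ≈ 8.3156e+7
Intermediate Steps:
Y(k, W) = 0
X = 10305/4 (X = -¼*(-10305) = 10305/4 ≈ 2576.3)
S = 0 (S = 0² = 0)
G = -1/172 (G = 1/(-172) = -1/172 ≈ -0.0058140)
(S + 34659)*(X + P(G)) = (0 + 34659)*(10305/4 - 177) = 34659*(9597/4) = 332622423/4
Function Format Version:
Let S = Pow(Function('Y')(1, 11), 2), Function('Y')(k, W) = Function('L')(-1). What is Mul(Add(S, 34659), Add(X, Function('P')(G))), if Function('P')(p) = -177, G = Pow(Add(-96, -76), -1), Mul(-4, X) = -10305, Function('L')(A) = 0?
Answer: Rational(332622423, 4) ≈ 8.3156e+7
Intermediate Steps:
Function('Y')(k, W) = 0
X = Rational(10305, 4) (X = Mul(Rational(-1, 4), -10305) = Rational(10305, 4) ≈ 2576.3)
S = 0 (S = Pow(0, 2) = 0)
G = Rational(-1, 172) (G = Pow(-172, -1) = Rational(-1, 172) ≈ -0.0058140)
Mul(Add(S, 34659), Add(X, Function('P')(G))) = Mul(Add(0, 34659), Add(Rational(10305, 4), -177)) = Mul(34659, Rational(9597, 4)) = Rational(332622423, 4)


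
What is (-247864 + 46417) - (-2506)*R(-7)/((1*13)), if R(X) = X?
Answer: -2636353/13 ≈ -2.0280e+5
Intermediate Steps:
(-247864 + 46417) - (-2506)*R(-7)/((1*13)) = (-247864 + 46417) - (-2506)*(-7/(1*13)) = -201447 - (-2506)*(-7/13) = -201447 - (-2506)*(-7*1/13) = -201447 - (-2506)*(-7)/13 = -201447 - 1*17542/13 = -201447 - 17542/13 = -2636353/13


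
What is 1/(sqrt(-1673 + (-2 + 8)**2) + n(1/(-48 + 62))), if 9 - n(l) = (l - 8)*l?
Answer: 367500/66402617 - 38416*I*sqrt(1637)/66402617 ≈ 0.0055344 - 0.023407*I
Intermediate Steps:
n(l) = 9 - l*(-8 + l) (n(l) = 9 - (l - 8)*l = 9 - (-8 + l)*l = 9 - l*(-8 + l))
1/(sqrt(-1673 + (-2 + 8)**2) + n(1/(-48 + 62))) = 1/(sqrt(-1673 + (-2 + 8)**2) + (9 - (1/(-48 + 62))**2 + 8/(-48 + 62))) = 1/(sqrt(-1673 + 6**2) + (9 - (1/14)**2 + 8/14)) = 1/(sqrt(-1673 + 36) + (9 - (1/14)**2 + 8*(1/14))) = 1/(sqrt(-1637) + (9 - 1*1/196 + 4/7)) = 1/(I*sqrt(1637) + (9 - 1/196 + 4/7)) = 1/(I*sqrt(1637) + 1875/196) = 1/(1875/196 + I*sqrt(1637))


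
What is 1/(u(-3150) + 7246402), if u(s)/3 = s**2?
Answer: 1/37013902 ≈ 2.7017e-8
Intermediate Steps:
u(s) = 3*s**2
1/(u(-3150) + 7246402) = 1/(3*(-3150)**2 + 7246402) = 1/(3*9922500 + 7246402) = 1/(29767500 + 7246402) = 1/37013902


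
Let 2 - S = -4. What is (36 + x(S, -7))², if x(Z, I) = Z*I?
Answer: 36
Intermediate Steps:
S = 6 (S = 2 - 1*(-4) = 2 + 4 = 6)
x(Z, I) = I*Z
(36 + x(S, -7))² = (36 - 7*6)² = (36 - 42)² = (-6)² = 36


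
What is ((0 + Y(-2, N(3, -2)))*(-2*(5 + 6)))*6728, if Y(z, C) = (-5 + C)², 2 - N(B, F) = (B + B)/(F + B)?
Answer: -11989296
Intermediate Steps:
N(B, F) = 2 - 2*B/(B + F) (N(B, F) = 2 - (B + B)/(F + B) = 2 - 2*B/(B + F))
((0 + Y(-2, N(3, -2)))*(-2*(5 + 6)))*6728 = ((0 + (-5 + 2*(-2)/(3 - 2))²)*(-2*(5 + 6)))*6728 = ((0 + (-5 + 2*(-2)/1)²)*(-2*11))*6728 = ((0 + (-5 + 2*(-2)*1)²)*(-22))*6728 = ((0 + (-5 - 4)²)*(-22))*6728 = ((0 + (-9)²)*(-22))*6728 = ((0 + 81)*(-22))*6728 = (81*(-22))*6728 = -1782*6728 = -11989296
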